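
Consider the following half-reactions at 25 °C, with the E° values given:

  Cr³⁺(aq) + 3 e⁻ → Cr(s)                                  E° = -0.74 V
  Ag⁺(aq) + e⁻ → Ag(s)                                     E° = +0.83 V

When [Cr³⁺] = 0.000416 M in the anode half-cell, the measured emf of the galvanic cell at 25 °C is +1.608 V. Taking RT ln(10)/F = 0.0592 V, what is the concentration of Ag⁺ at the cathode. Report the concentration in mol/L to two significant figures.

0.33 M

Ag⁺/Ag is the cathode, Cr³⁺/Cr the anode: E°cell = +1.57 V, n = 3.
Overall reaction: 3 Ag⁺(aq) + Cr(s) → 3 Ag(s) + Cr³⁺(aq); Q = [Cr³⁺]^1/[Ag⁺]^3.
From E = E° − (0.0592/n) log Q: log Q = (E° − E)·n/0.0592 = (+1.57 − (+1.608))·3/0.0592 = -1.9257.
So 3·log[Ag⁺] = 1·log(0.000416) − log Q = -3.3809 − (-1.9257) = -1.4552; log[Ag⁺] = -1.4552 / 3 = -0.4851; [Ag⁺] = 10^(-0.4851) ≈ 0.33 M.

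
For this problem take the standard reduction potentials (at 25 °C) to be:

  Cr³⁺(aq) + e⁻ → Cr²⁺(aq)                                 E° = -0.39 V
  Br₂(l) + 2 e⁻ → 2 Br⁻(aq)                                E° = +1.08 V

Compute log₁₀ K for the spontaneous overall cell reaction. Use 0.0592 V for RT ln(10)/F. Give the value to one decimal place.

Cathode: Br₂/Br⁻; anode: Cr³⁺/Cr²⁺. E°cell = +1.47 V, n = 2.
log K = nE°cell / 0.0592 = (2)(+1.47) / 0.0592 = 49.7.

49.7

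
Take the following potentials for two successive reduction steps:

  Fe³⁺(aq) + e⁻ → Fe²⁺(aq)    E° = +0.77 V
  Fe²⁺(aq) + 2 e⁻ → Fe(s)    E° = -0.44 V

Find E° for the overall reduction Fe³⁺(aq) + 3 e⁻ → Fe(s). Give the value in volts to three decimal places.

Adding the free-energy changes (−nFE°) of the two steps gives −n₃FE°₃ = −n₁FE°₁ − n₂FE°₂.
E°₃ = (1×+0.77 + 2×-0.44) / 3 = (-0.110) / 3 = -0.037 V.

-0.037 V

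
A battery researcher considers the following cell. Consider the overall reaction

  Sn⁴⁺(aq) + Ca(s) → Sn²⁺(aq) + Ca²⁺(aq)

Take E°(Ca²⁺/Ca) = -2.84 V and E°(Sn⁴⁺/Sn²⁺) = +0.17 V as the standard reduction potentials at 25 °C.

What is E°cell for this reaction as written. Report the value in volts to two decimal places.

The Sn⁴⁺/Sn²⁺ couple has the higher reduction potential, so it is the cathode; Ca²⁺/Ca is oxidised at the anode.
E°cell = E°(cathode) − E°(anode) = (+0.17) − (-2.84) = +3.01 V.

+3.01 V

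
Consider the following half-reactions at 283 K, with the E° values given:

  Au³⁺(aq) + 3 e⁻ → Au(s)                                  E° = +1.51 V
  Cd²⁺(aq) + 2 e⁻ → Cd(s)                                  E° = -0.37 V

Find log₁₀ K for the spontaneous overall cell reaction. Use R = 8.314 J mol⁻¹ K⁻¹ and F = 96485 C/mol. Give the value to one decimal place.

200.9

Cathode: Au³⁺/Au; anode: Cd²⁺/Cd. E°cell = (+1.51) − (-0.37) = +1.88 V, with n = 6.
ΔG° = −nFE° = −RT ln K, so ln K = nFE°/(RT) = (6)(96485)(+1.88) / ((8.314)(283)) = 462.565.
log₁₀ K = 462.565 / ln 10 = 200.9.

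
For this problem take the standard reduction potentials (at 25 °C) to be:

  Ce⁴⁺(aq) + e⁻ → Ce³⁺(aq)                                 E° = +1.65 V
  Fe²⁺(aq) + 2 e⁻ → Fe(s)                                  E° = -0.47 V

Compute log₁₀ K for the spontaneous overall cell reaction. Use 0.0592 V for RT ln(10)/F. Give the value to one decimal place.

Cathode: Ce⁴⁺/Ce³⁺; anode: Fe²⁺/Fe. E°cell = +2.12 V, n = 2.
log K = nE°cell / 0.0592 = (2)(+2.12) / 0.0592 = 71.6.

71.6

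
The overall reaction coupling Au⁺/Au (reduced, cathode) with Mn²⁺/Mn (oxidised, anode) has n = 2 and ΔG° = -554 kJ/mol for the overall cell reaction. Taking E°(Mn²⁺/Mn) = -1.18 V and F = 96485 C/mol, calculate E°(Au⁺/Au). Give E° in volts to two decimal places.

E°cell = −ΔG°/(nF) = −(-554×10³)/((2)(96485)) = +2.871 V.
Since Au⁺/Au is the cathode and Mn²⁺/Mn the anode, E°cell = E°(Au⁺/Au) − E°(Mn²⁺/Mn).
So E°(Au⁺/Au) = E°cell + E°(Mn²⁺/Mn) = +2.871 + (-1.18) = +1.69 V.

+1.69 V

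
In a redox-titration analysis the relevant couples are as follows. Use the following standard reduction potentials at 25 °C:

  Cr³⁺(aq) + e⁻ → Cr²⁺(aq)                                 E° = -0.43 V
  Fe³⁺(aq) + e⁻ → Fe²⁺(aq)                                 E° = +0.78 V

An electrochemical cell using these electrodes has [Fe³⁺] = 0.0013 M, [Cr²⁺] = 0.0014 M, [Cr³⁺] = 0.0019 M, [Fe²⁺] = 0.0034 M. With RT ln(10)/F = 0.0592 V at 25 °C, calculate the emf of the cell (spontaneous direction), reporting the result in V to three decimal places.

Fe³⁺/Fe²⁺ is the cathode (higher E°), Cr³⁺/Cr²⁺ the anode: E°cell = +0.78 − (-0.43) = +1.21 V, n = 1.
Overall: Fe³⁺(aq) + Cr²⁺(aq) → Fe²⁺(aq) + Cr³⁺(aq)
Q = [Fe²⁺]·[Cr³⁺] / ([Fe³⁺]·[Cr²⁺]); log Q = 0.550.
E = E° − (0.0592/n) log Q = +1.21 − (0.0592/1)(0.550) = +1.177 V.

+1.177 V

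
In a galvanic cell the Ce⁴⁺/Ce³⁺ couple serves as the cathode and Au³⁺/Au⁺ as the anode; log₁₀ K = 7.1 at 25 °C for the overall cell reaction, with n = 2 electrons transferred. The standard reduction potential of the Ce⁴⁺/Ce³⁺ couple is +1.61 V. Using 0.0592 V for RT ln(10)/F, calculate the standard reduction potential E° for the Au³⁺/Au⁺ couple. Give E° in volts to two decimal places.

E°cell = (0.0592/n)·log K = (0.0592/2)(7.1) = +0.210 V.
Since Ce⁴⁺/Ce³⁺ is the cathode and Au³⁺/Au⁺ the anode, E°cell = E°(Ce⁴⁺/Ce³⁺) − E°(Au³⁺/Au⁺).
So E°(Au³⁺/Au⁺) = E°(Ce⁴⁺/Ce³⁺) − E°cell = (+1.61) − (+0.210) = +1.40 V.

+1.40 V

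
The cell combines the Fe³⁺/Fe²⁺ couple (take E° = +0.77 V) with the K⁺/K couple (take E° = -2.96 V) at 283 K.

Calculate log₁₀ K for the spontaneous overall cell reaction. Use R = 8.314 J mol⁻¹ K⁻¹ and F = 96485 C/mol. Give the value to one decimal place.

66.4

Cathode: Fe³⁺/Fe²⁺; anode: K⁺/K. E°cell = (+0.77) − (-2.96) = +3.73 V, with n = 1.
ΔG° = −nFE° = −RT ln K, so ln K = nFE°/(RT) = (1)(96485)(+3.73) / ((8.314)(283)) = 152.958.
log₁₀ K = 152.958 / ln 10 = 66.4.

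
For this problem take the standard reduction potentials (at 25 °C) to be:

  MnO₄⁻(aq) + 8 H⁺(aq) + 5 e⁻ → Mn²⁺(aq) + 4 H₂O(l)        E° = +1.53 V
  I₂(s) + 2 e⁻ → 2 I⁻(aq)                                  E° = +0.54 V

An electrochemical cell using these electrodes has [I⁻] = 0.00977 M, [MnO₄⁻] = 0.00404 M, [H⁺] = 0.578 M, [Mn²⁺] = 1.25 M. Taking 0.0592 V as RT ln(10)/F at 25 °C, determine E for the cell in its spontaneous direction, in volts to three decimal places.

MnO₄⁻/Mn²⁺ is the cathode (higher E°), I₂/I⁻ the anode: E°cell = +1.53 − (+0.54) = +0.99 V, n = 10.
Overall: 2 MnO₄⁻(aq) + 16 H⁺(aq) + 10 I⁻(aq) → 2 Mn²⁺(aq) + 8 H₂O(l) + 5 I₂(s)
Q = [Mn²⁺]^2 / ([MnO₄⁻]^2·[H⁺]^16·[I⁻]^10); log Q = 28.891.
E = E° − (0.0592/n) log Q = +0.99 − (0.0592/10)(28.891) = +0.819 V.

+0.819 V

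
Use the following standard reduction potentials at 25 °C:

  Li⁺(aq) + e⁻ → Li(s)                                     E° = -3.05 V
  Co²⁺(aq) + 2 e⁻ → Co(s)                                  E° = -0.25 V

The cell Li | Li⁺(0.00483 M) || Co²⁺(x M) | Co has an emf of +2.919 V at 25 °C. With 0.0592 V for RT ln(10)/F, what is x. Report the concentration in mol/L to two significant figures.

Co²⁺/Co is the cathode, Li⁺/Li the anode: E°cell = +2.80 V, n = 2.
Overall reaction: Co²⁺(aq) + 2 Li(s) → Co(s) + 2 Li⁺(aq); Q = [Li⁺]^2/[Co²⁺]^1.
From E = E° − (0.0592/n) log Q: log Q = (E° − E)·n/0.0592 = (+2.80 − (+2.919))·2/0.0592 = -4.0203.
So 1·log[Co²⁺] = 2·log(0.00483) − log Q = -4.6321 − (-4.0203) = -0.6118; [Co²⁺] = 10^(-0.6118) ≈ 0.24 M.

0.24 M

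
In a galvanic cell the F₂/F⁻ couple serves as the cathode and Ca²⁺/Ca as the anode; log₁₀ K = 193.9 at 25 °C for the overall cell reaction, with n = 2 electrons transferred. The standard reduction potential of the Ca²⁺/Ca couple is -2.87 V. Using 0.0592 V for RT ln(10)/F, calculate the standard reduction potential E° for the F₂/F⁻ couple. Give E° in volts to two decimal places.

E°cell = (0.0592/n)·log K = (0.0592/2)(193.9) = +5.739 V.
Since F₂/F⁻ is the cathode and Ca²⁺/Ca the anode, E°cell = E°(F₂/F⁻) − E°(Ca²⁺/Ca).
So E°(F₂/F⁻) = E°cell + E°(Ca²⁺/Ca) = +5.739 + (-2.87) = +2.87 V.

+2.87 V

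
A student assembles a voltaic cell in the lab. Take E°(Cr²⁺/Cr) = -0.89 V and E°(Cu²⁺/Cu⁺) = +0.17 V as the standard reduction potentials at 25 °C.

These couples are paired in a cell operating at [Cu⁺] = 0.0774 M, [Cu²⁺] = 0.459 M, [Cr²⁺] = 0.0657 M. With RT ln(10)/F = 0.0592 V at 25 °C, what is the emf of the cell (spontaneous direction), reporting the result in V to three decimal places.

Cu²⁺/Cu⁺ is the cathode (higher E°), Cr²⁺/Cr the anode: E°cell = +0.17 − (-0.89) = +1.06 V, n = 2.
Overall: 2 Cu²⁺(aq) + Cr(s) → 2 Cu⁺(aq) + Cr²⁺(aq)
Q = [Cu⁺]^2·[Cr²⁺] / ([Cu²⁺]^2); log Q = -2.729.
E = E° − (0.0592/n) log Q = +1.06 − (0.0592/2)(-2.729) = +1.141 V.

+1.141 V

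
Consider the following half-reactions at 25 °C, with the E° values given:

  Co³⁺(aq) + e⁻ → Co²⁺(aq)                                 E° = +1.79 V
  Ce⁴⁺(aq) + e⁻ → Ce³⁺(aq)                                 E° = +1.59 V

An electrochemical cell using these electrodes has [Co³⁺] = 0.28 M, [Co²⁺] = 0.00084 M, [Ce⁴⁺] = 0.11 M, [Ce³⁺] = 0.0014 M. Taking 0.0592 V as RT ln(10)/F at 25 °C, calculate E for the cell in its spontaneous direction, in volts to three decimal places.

+0.237 V

Co³⁺/Co²⁺ is the cathode (higher E°), Ce⁴⁺/Ce³⁺ the anode: E°cell = +1.79 − (+1.59) = +0.20 V, n = 1.
Overall: Co³⁺(aq) + Ce³⁺(aq) → Co²⁺(aq) + Ce⁴⁺(aq)
Q = [Co²⁺]·[Ce⁴⁺] / ([Co³⁺]·[Ce³⁺]); log Q = -0.628.
E = E° − (0.0592/n) log Q = +0.20 − (0.0592/1)(-0.628) = +0.237 V.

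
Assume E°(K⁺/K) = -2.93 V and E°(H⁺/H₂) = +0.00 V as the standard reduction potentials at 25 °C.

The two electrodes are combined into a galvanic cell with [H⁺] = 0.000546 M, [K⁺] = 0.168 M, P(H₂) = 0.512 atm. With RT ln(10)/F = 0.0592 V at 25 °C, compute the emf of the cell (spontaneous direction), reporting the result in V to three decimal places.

+2.791 V

H⁺/H₂ is the cathode (higher E°), K⁺/K the anode: E°cell = +0.00 − (-2.93) = +2.93 V, n = 2.
Overall: 2 H⁺(aq) + 2 K(s) → H₂(g) + 2 K⁺(aq)
Q = P(H₂)·[K⁺]^2 / ([H⁺]^2); log Q = 4.686.
E = E° − (0.0592/n) log Q = +2.93 − (0.0592/2)(4.686) = +2.791 V.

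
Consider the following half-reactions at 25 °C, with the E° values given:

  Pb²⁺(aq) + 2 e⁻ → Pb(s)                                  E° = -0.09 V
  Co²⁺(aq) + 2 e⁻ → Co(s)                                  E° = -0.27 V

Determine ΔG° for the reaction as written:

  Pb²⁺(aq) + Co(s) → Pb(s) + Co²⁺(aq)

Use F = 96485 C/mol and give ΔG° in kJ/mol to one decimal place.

As written, Pb²⁺/Pb is reduced (cathode) and Co²⁺/Co is oxidised (anode), so E°cell = (-0.09) − (-0.27) = +0.18 V.
Balancing electrons gives n = 2.
ΔG° = −nFE° = −(2)(96485)(+0.18) = -34,735 J = -34.7 kJ/mol.

-34.7 kJ/mol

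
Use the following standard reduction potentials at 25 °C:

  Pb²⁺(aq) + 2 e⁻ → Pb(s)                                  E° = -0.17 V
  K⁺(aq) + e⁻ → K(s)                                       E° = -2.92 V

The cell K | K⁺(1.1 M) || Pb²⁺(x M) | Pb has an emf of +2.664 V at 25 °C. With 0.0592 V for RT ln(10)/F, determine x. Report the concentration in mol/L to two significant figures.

Pb²⁺/Pb is the cathode, K⁺/K the anode: E°cell = +2.75 V, n = 2.
Overall reaction: Pb²⁺(aq) + 2 K(s) → Pb(s) + 2 K⁺(aq); Q = [K⁺]^2/[Pb²⁺]^1.
From E = E° − (0.0592/n) log Q: log Q = (E° − E)·n/0.0592 = (+2.75 − (+2.664))·2/0.0592 = 2.9054.
So 1·log[Pb²⁺] = 2·log(1.1) − log Q = 0.0828 − (2.9054) = -2.8226; [Pb²⁺] = 10^(-2.8226) ≈ 0.0015 M.

0.0015 M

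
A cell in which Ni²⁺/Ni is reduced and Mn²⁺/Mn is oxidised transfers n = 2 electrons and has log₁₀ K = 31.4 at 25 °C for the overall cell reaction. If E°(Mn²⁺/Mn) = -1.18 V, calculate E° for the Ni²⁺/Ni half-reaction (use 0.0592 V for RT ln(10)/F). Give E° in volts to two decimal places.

-0.25 V

E°cell = (0.0592/n)·log K = (0.0592/2)(31.4) = +0.929 V.
Since Ni²⁺/Ni is the cathode and Mn²⁺/Mn the anode, E°cell = E°(Ni²⁺/Ni) − E°(Mn²⁺/Mn).
So E°(Ni²⁺/Ni) = E°cell + E°(Mn²⁺/Mn) = +0.929 + (-1.18) = -0.25 V.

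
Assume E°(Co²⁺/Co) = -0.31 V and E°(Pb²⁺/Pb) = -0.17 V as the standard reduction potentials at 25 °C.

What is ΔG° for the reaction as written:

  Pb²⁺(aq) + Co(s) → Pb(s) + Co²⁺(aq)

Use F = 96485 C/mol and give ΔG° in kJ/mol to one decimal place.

As written, Pb²⁺/Pb is reduced (cathode) and Co²⁺/Co is oxidised (anode), so E°cell = (-0.17) − (-0.31) = +0.14 V.
Balancing electrons gives n = 2.
ΔG° = −nFE° = −(2)(96485)(+0.14) = -27,016 J = -27.0 kJ/mol.

-27.0 kJ/mol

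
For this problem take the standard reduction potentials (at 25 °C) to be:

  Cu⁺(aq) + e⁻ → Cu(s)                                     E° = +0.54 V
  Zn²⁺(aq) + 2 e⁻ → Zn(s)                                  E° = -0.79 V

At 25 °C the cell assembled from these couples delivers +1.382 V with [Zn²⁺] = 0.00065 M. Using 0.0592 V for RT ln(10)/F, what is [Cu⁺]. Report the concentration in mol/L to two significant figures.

Cu⁺/Cu is the cathode, Zn²⁺/Zn the anode: E°cell = +1.33 V, n = 2.
Overall reaction: 2 Cu⁺(aq) + Zn(s) → 2 Cu(s) + Zn²⁺(aq); Q = [Zn²⁺]^1/[Cu⁺]^2.
From E = E° − (0.0592/n) log Q: log Q = (E° − E)·n/0.0592 = (+1.33 − (+1.382))·2/0.0592 = -1.7568.
So 2·log[Cu⁺] = 1·log(0.00065) − log Q = -3.1871 − (-1.7568) = -1.4303; log[Cu⁺] = -1.4303 / 2 = -0.7151; [Cu⁺] = 10^(-0.7151) ≈ 0.19 M.

0.19 M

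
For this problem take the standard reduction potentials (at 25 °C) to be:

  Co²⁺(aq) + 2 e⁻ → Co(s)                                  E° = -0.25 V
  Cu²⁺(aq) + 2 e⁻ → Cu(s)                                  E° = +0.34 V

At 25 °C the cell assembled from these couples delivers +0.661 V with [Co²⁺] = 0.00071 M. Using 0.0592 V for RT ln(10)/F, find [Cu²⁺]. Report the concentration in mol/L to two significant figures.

0.18 M

Cu²⁺/Cu is the cathode, Co²⁺/Co the anode: E°cell = +0.59 V, n = 2.
Overall reaction: Cu²⁺(aq) + Co(s) → Cu(s) + Co²⁺(aq); Q = [Co²⁺]^1/[Cu²⁺]^1.
From E = E° − (0.0592/n) log Q: log Q = (E° − E)·n/0.0592 = (+0.59 − (+0.661))·2/0.0592 = -2.3986.
So 1·log[Cu²⁺] = 1·log(0.00071) − log Q = -3.1487 − (-2.3986) = -0.7501; [Cu²⁺] = 10^(-0.7501) ≈ 0.18 M.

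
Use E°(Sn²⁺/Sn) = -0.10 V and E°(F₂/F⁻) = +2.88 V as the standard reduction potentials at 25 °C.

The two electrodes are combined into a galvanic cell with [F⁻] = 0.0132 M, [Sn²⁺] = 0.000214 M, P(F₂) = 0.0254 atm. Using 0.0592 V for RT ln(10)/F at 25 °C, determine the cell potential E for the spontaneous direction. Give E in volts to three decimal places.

+3.153 V

F₂/F⁻ is the cathode (higher E°), Sn²⁺/Sn the anode: E°cell = +2.88 − (-0.10) = +2.98 V, n = 2.
Overall: F₂(g) + Sn(s) → 2 F⁻(aq) + Sn²⁺(aq)
Q = [F⁻]^2·[Sn²⁺] / (P(F₂)); log Q = -5.833.
E = E° − (0.0592/n) log Q = +2.98 − (0.0592/2)(-5.833) = +3.153 V.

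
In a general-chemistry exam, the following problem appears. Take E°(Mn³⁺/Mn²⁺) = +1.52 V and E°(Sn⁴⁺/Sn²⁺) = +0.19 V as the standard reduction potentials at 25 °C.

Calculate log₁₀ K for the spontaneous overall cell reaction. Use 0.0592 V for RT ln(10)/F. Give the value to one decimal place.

Cathode: Mn³⁺/Mn²⁺; anode: Sn⁴⁺/Sn²⁺. E°cell = +1.33 V, n = 2.
log K = nE°cell / 0.0592 = (2)(+1.33) / 0.0592 = 44.9.

44.9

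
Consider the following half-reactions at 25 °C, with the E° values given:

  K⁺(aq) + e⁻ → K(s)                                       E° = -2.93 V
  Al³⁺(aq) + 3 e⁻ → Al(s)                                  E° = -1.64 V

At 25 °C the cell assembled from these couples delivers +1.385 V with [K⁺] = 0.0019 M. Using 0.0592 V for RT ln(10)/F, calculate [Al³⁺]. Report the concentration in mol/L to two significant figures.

Al³⁺/Al is the cathode, K⁺/K the anode: E°cell = +1.29 V, n = 3.
Overall reaction: Al³⁺(aq) + 3 K(s) → Al(s) + 3 K⁺(aq); Q = [K⁺]^3/[Al³⁺]^1.
From E = E° − (0.0592/n) log Q: log Q = (E° − E)·n/0.0592 = (+1.29 − (+1.385))·3/0.0592 = -4.8142.
So 1·log[Al³⁺] = 3·log(0.0019) − log Q = -8.1637 − (-4.8142) = -3.3495; [Al³⁺] = 10^(-3.3495) ≈ 0.00045 M.

0.00045 M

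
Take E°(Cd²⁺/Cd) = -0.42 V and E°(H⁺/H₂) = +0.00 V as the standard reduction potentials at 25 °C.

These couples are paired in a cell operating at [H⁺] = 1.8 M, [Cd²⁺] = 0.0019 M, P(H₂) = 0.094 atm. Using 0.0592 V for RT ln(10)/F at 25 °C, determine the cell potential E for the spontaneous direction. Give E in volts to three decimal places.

+0.546 V

H⁺/H₂ is the cathode (higher E°), Cd²⁺/Cd the anode: E°cell = +0.00 − (-0.42) = +0.42 V, n = 2.
Overall: 2 H⁺(aq) + Cd(s) → H₂(g) + Cd²⁺(aq)
Q = P(H₂)·[Cd²⁺] / ([H⁺]^2); log Q = -4.259.
E = E° − (0.0592/n) log Q = +0.42 − (0.0592/2)(-4.259) = +0.546 V.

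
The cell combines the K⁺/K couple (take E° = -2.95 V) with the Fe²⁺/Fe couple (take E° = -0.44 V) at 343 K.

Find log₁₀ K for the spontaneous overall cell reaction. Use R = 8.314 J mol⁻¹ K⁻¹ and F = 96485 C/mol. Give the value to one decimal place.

Cathode: Fe²⁺/Fe; anode: K⁺/K. E°cell = (-0.44) − (-2.95) = +2.51 V, with n = 2.
ΔG° = −nFE° = −RT ln K, so ln K = nFE°/(RT) = (2)(96485)(+2.51) / ((8.314)(343)) = 169.848.
log₁₀ K = 169.848 / ln 10 = 73.8.

73.8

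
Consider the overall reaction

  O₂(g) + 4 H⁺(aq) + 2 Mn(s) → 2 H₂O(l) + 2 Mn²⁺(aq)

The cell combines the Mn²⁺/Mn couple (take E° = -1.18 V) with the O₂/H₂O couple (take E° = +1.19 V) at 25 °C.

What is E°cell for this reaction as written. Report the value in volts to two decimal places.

The O₂/H₂O couple has the higher reduction potential, so it is the cathode; Mn²⁺/Mn is oxidised at the anode.
E°cell = E°(cathode) − E°(anode) = (+1.19) − (-1.18) = +2.37 V.
Since E°cell > 0, the reaction is spontaneous under standard conditions.

+2.37 V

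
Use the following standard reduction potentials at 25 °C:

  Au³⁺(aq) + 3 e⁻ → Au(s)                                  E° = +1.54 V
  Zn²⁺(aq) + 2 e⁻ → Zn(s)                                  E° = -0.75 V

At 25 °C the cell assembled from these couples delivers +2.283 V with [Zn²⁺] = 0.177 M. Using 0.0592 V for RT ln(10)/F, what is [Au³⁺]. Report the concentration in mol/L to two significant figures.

0.033 M

Au³⁺/Au is the cathode, Zn²⁺/Zn the anode: E°cell = +2.29 V, n = 6.
Overall reaction: 2 Au³⁺(aq) + 3 Zn(s) → 2 Au(s) + 3 Zn²⁺(aq); Q = [Zn²⁺]^3/[Au³⁺]^2.
From E = E° − (0.0592/n) log Q: log Q = (E° − E)·n/0.0592 = (+2.29 − (+2.283))·6/0.0592 = 0.7095.
So 2·log[Au³⁺] = 3·log(0.177) − log Q = -2.2561 − (0.7095) = -2.9656; log[Au³⁺] = -2.9656 / 2 = -1.4828; [Au³⁺] = 10^(-1.4828) ≈ 0.033 M.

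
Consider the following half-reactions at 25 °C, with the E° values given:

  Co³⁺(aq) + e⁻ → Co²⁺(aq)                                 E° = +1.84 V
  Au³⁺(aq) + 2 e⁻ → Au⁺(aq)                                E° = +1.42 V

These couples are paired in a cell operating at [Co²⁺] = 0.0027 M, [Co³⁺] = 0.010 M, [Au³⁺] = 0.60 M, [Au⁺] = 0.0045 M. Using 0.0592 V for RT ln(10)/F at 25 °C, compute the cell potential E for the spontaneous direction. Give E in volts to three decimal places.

Co³⁺/Co²⁺ is the cathode (higher E°), Au³⁺/Au⁺ the anode: E°cell = +1.84 − (+1.42) = +0.42 V, n = 2.
Overall: 2 Co³⁺(aq) + Au⁺(aq) → 2 Co²⁺(aq) + Au³⁺(aq)
Q = [Co²⁺]^2·[Au³⁺] / ([Co³⁺]^2·[Au⁺]); log Q = 0.988.
E = E° − (0.0592/n) log Q = +0.42 − (0.0592/2)(0.988) = +0.391 V.

+0.391 V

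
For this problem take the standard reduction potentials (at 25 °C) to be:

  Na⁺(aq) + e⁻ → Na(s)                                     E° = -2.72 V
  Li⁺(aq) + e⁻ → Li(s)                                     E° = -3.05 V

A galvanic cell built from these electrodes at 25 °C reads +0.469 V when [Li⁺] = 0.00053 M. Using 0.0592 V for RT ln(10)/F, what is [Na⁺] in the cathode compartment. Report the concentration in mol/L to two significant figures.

0.12 M

Na⁺/Na is the cathode, Li⁺/Li the anode: E°cell = +0.33 V, n = 1.
Overall reaction: Na⁺(aq) + Li(s) → Na(s) + Li⁺(aq); Q = [Li⁺]^1/[Na⁺]^1.
From E = E° − (0.0592/n) log Q: log Q = (E° − E)·n/0.0592 = (+0.33 − (+0.469))·1/0.0592 = -2.3480.
So 1·log[Na⁺] = 1·log(0.00053) − log Q = -3.2757 − (-2.3480) = -0.9277; [Na⁺] = 10^(-0.9277) ≈ 0.12 M.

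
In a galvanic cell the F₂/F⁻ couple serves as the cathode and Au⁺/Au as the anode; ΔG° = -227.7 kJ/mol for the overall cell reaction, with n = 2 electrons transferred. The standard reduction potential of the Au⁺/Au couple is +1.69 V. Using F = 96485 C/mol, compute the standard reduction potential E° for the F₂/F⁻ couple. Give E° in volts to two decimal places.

+2.87 V

E°cell = −ΔG°/(nF) = −(-227.7×10³)/((2)(96485)) = +1.180 V.
Since F₂/F⁻ is the cathode and Au⁺/Au the anode, E°cell = E°(F₂/F⁻) − E°(Au⁺/Au).
So E°(F₂/F⁻) = E°cell + E°(Au⁺/Au) = +1.180 + (+1.69) = +2.87 V.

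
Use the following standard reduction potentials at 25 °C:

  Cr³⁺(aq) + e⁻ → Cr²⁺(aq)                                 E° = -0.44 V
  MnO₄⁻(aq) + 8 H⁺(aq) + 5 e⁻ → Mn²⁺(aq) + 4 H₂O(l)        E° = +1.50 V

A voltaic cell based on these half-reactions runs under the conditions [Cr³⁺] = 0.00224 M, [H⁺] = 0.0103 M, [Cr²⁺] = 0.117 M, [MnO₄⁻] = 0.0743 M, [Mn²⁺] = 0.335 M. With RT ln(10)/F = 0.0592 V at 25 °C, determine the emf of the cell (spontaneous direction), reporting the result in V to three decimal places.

+1.846 V

MnO₄⁻/Mn²⁺ is the cathode (higher E°), Cr³⁺/Cr²⁺ the anode: E°cell = +1.50 − (-0.44) = +1.94 V, n = 5.
Overall: MnO₄⁻(aq) + 8 H⁺(aq) + 5 Cr²⁺(aq) → Mn²⁺(aq) + 4 H₂O(l) + 5 Cr³⁺(aq)
Q = [Mn²⁺]·[Cr³⁺]^5 / ([MnO₄⁻]·[H⁺]^8·[Cr²⁺]^5); log Q = 7.962.
E = E° − (0.0592/n) log Q = +1.94 − (0.0592/5)(7.962) = +1.846 V.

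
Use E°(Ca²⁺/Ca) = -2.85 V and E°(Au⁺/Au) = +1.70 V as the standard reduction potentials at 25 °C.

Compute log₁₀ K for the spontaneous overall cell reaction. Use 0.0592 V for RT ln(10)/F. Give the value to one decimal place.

Cathode: Au⁺/Au; anode: Ca²⁺/Ca. E°cell = +4.55 V, n = 2.
log K = nE°cell / 0.0592 = (2)(+4.55) / 0.0592 = 153.7.

153.7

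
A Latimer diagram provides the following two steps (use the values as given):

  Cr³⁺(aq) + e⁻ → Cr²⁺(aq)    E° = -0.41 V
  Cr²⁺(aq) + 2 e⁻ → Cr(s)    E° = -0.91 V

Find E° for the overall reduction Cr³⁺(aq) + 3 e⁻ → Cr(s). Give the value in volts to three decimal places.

Standard free energies of sequential steps add: ΔG°₃ = ΔG°₁ + ΔG°₂, so n₃E°₃ = n₁E°₁ + n₂E°₂.
E°₃ = (1×-0.41 + 2×-0.91) / 3 = (-2.230) / 3 = -0.743 V.
Simply averaging or adding the two E° values would be wrong; the electron-weighted sum is required.

-0.743 V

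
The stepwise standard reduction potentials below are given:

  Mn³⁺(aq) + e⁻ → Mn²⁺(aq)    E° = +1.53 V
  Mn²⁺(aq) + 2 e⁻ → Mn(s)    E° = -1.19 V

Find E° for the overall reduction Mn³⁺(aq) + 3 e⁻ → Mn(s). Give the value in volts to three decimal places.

-0.283 V

Adding the free-energy changes (−nFE°) of the two steps gives −n₃FE°₃ = −n₁FE°₁ − n₂FE°₂.
E°₃ = (1×+1.53 + 2×-1.19) / 3 = (-0.850) / 3 = -0.283 V.
Simply averaging or adding the two E° values would be wrong; the electron-weighted sum is required.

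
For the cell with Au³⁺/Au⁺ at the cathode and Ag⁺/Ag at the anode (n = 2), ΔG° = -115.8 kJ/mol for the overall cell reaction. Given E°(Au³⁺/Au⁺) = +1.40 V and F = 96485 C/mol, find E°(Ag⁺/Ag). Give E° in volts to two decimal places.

+0.80 V

E°cell = −ΔG°/(nF) = −(-115.8×10³)/((2)(96485)) = +0.600 V.
Since Au³⁺/Au⁺ is the cathode and Ag⁺/Ag the anode, E°cell = E°(Au³⁺/Au⁺) − E°(Ag⁺/Ag).
So E°(Ag⁺/Ag) = E°(Au³⁺/Au⁺) − E°cell = (+1.40) − (+0.600) = +0.80 V.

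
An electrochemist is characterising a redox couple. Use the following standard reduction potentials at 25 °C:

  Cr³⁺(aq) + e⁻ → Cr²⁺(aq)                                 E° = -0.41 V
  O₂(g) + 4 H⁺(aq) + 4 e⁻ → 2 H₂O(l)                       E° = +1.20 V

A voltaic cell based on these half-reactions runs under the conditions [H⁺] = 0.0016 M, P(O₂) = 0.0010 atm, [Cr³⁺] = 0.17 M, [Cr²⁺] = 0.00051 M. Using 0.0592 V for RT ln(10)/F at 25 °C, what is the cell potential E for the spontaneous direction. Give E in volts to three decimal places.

+1.251 V

O₂/H₂O is the cathode (higher E°), Cr³⁺/Cr²⁺ the anode: E°cell = +1.20 − (-0.41) = +1.61 V, n = 4.
Overall: O₂(g) + 4 H⁺(aq) + 4 Cr²⁺(aq) → 2 H₂O(l) + 4 Cr³⁺(aq)
Q = [Cr³⁺]^4 / (P(O₂)·[H⁺]^4·[Cr²⁺]^4); log Q = 24.275.
E = E° − (0.0592/n) log Q = +1.61 − (0.0592/4)(24.275) = +1.251 V.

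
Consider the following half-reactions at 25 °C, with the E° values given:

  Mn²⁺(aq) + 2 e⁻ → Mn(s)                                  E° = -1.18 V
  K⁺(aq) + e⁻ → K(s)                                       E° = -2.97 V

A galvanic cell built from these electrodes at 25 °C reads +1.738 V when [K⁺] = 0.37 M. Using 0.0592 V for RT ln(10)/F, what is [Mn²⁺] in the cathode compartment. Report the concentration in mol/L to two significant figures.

Mn²⁺/Mn is the cathode, K⁺/K the anode: E°cell = +1.79 V, n = 2.
Overall reaction: Mn²⁺(aq) + 2 K(s) → Mn(s) + 2 K⁺(aq); Q = [K⁺]^2/[Mn²⁺]^1.
From E = E° − (0.0592/n) log Q: log Q = (E° − E)·n/0.0592 = (+1.79 − (+1.738))·2/0.0592 = 1.7568.
So 1·log[Mn²⁺] = 2·log(0.37) − log Q = -0.8636 − (1.7568) = -2.6204; [Mn²⁺] = 10^(-2.6204) ≈ 0.0024 M.

0.0024 M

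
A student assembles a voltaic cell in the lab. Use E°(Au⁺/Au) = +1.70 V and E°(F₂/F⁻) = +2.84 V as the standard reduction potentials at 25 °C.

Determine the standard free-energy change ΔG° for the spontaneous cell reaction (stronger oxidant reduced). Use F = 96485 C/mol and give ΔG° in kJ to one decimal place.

F₂/F⁻ (E° = +2.84 V) is the cathode; Au⁺/Au (E° = +1.70 V) is the anode, so E°cell = +1.14 V.
Balancing electrons gives n = 2 (lcm of 2 and 1).
ΔG° = −nFE° = −(2)(96485)(+1.14) = -219,986 J = -220.0 kJ.

-220.0 kJ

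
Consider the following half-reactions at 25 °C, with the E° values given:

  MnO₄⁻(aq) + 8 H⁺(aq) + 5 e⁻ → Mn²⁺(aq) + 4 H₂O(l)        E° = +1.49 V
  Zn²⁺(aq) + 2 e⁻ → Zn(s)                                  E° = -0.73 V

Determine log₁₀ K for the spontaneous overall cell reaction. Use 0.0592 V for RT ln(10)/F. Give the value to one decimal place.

Cathode: MnO₄⁻/Mn²⁺; anode: Zn²⁺/Zn. E°cell = +2.22 V, n = 10.
log K = nE°cell / 0.0592 = (10)(+2.22) / 0.0592 = 375.0.

375.0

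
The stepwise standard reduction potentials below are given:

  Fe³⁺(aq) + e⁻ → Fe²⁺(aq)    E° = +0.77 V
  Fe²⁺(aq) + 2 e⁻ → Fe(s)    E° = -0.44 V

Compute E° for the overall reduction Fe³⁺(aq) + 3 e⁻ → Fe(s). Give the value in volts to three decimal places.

Adding the free-energy changes (−nFE°) of the two steps gives −n₃FE°₃ = −n₁FE°₁ − n₂FE°₂.
E°₃ = (1×+0.77 + 2×-0.44) / 3 = (-0.110) / 3 = -0.037 V.

-0.037 V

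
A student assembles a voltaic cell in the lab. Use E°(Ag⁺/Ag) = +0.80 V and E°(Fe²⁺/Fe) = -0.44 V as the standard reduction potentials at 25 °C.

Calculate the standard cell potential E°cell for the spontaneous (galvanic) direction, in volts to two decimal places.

+1.24 V

The Ag⁺/Ag couple has the higher reduction potential, so it is the cathode; Fe²⁺/Fe is oxidised at the anode.
E°cell = E°(cathode) − E°(anode) = (+0.80) − (-0.44) = +1.24 V.
Since E°cell > 0, the reaction is spontaneous under standard conditions.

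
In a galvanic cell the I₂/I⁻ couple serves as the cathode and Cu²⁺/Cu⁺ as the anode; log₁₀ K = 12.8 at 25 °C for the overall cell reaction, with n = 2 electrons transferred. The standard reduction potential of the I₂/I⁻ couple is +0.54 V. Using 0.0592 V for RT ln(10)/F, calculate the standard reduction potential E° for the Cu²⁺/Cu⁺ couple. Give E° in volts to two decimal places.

E°cell = (0.0592/n)·log K = (0.0592/2)(12.8) = +0.379 V.
Since I₂/I⁻ is the cathode and Cu²⁺/Cu⁺ the anode, E°cell = E°(I₂/I⁻) − E°(Cu²⁺/Cu⁺).
So E°(Cu²⁺/Cu⁺) = E°(I₂/I⁻) − E°cell = (+0.54) − (+0.379) = +0.16 V.

+0.16 V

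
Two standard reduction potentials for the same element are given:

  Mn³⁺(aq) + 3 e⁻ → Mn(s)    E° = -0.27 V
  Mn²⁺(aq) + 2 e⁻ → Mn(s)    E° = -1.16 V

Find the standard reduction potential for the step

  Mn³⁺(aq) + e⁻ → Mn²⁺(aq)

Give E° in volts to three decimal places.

Sequential free energies add, so n₃E°₃ = n₁E°₁ + n₂E°₂.
With n₃ = 3, and the known step contributing 2×(-1.16) V, the unknown satisfies 1·E° = 3×(-0.27) − 2×(-1.16) = +1.510.
E° = +1.510 / 1 = +1.510 V.

+1.510 V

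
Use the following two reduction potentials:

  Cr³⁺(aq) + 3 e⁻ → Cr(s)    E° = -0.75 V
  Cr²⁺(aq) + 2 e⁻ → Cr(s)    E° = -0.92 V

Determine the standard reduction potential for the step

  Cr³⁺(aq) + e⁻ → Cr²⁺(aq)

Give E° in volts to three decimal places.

-0.410 V

Sequential free energies add, so n₃E°₃ = n₁E°₁ + n₂E°₂.
With n₃ = 3, and the known step contributing 2×(-0.92) V, the unknown satisfies 1·E° = 3×(-0.75) − 2×(-0.92) = -0.410.
E° = -0.410 / 1 = -0.410 V.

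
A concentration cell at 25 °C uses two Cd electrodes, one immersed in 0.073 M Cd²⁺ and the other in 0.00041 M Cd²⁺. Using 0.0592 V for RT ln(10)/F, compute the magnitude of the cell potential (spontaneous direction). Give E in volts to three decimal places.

+0.067 V

For a concentration cell E°cell = 0. The 0.073 M side is the cathode (reduction is favoured where [Cd²⁺] is higher).
With n = 2, E = −(0.0592/2) log([Cd²⁺]ₐₙ/[Cd²⁺]꜀ₐₜ) = −(0.0592/2) log(0.00041/0.073) = −(0.0592/2)(-2.251) = +0.067 V.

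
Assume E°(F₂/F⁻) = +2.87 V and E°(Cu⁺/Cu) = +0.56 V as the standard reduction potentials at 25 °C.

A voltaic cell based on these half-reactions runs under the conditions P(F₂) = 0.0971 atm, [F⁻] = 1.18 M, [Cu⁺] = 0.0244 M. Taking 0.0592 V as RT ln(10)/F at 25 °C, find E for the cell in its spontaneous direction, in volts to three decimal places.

F₂/F⁻ is the cathode (higher E°), Cu⁺/Cu the anode: E°cell = +2.87 − (+0.56) = +2.31 V, n = 2.
Overall: F₂(g) + 2 Cu(s) → 2 F⁻(aq) + 2 Cu⁺(aq)
Q = [F⁻]^2·[Cu⁺]^2 / (P(F₂)); log Q = -2.069.
E = E° − (0.0592/n) log Q = +2.31 − (0.0592/2)(-2.069) = +2.371 V.

+2.371 V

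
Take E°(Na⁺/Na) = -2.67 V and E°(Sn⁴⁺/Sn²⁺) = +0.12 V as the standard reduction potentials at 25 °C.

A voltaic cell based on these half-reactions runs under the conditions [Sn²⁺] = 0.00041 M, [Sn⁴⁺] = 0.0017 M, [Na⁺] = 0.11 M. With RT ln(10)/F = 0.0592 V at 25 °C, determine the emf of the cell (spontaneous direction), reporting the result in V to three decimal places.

+2.865 V

Sn⁴⁺/Sn²⁺ is the cathode (higher E°), Na⁺/Na the anode: E°cell = +0.12 − (-2.67) = +2.79 V, n = 2.
Overall: Sn⁴⁺(aq) + 2 Na(s) → Sn²⁺(aq) + 2 Na⁺(aq)
Q = [Sn²⁺]·[Na⁺]^2 / ([Sn⁴⁺]); log Q = -2.535.
E = E° − (0.0592/n) log Q = +2.79 − (0.0592/2)(-2.535) = +2.865 V.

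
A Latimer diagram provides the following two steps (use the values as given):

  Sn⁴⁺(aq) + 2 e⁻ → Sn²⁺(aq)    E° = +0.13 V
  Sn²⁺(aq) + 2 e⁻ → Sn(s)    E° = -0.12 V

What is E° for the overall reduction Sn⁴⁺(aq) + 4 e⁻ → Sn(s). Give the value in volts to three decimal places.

+0.005 V

Standard free energies of sequential steps add: ΔG°₃ = ΔG°₁ + ΔG°₂, so n₃E°₃ = n₁E°₁ + n₂E°₂.
E°₃ = (2×+0.13 + 2×-0.12) / 4 = (+0.020) / 4 = +0.005 V.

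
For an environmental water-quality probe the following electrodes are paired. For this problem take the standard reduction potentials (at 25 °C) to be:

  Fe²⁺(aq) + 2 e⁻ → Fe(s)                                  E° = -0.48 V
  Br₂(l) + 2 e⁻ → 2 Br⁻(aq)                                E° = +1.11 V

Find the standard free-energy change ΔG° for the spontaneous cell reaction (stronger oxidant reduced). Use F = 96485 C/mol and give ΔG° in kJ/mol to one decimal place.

Br₂/Br⁻ (E° = +1.11 V) is the cathode; Fe²⁺/Fe (E° = -0.48 V) is the anode, so E°cell = +1.59 V.
Balancing electrons gives n = 2 (lcm of 2 and 2).
ΔG° = −nFE° = −(2)(96485)(+1.59) = -306,822 J = -306.8 kJ/mol.

-306.8 kJ/mol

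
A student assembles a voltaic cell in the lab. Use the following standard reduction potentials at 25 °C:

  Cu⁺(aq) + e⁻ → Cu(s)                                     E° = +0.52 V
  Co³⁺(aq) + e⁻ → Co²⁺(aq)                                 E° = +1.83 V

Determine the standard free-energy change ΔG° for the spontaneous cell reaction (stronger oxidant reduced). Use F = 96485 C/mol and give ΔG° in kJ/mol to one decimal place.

Co³⁺/Co²⁺ (E° = +1.83 V) is the cathode; Cu⁺/Cu (E° = +0.52 V) is the anode, so E°cell = +1.31 V.
Balancing electrons gives n = 1 (lcm of 1 and 1).
ΔG° = −nFE° = −(1)(96485)(+1.31) = -126,395 J = -126.4 kJ/mol.

-126.4 kJ/mol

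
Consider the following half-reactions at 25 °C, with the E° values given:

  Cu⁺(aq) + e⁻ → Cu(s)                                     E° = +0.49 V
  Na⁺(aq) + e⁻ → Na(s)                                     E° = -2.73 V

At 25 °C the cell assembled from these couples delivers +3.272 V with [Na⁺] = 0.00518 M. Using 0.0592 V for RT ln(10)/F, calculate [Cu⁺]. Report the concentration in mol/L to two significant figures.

Cu⁺/Cu is the cathode, Na⁺/Na the anode: E°cell = +3.22 V, n = 1.
Overall reaction: Cu⁺(aq) + Na(s) → Cu(s) + Na⁺(aq); Q = [Na⁺]^1/[Cu⁺]^1.
From E = E° − (0.0592/n) log Q: log Q = (E° − E)·n/0.0592 = (+3.22 − (+3.272))·1/0.0592 = -0.8784.
So 1·log[Cu⁺] = 1·log(0.00518) − log Q = -2.2857 − (-0.8784) = -1.4073; [Cu⁺] = 10^(-1.4073) ≈ 0.039 M.

0.039 M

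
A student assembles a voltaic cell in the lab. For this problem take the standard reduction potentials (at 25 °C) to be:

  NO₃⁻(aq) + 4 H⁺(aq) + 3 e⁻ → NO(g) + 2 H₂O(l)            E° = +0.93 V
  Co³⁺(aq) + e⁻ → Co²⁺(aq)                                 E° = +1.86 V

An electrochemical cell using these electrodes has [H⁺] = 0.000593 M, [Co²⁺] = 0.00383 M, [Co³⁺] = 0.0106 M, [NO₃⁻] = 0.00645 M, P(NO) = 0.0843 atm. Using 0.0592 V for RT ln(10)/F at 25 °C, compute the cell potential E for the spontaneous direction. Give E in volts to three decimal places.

Co³⁺/Co²⁺ is the cathode (higher E°), NO₃⁻/NO the anode: E°cell = +1.86 − (+0.93) = +0.93 V, n = 3.
Overall: 3 Co³⁺(aq) + NO(g) + 2 H₂O(l) → 3 Co²⁺(aq) + NO₃⁻(aq) + 4 H⁺(aq)
Q = [Co²⁺]^3·[NO₃⁻]·[H⁺]^4 / ([Co³⁺]^3·P(NO)); log Q = -15.350.
E = E° − (0.0592/n) log Q = +0.93 − (0.0592/3)(-15.350) = +1.233 V.

+1.233 V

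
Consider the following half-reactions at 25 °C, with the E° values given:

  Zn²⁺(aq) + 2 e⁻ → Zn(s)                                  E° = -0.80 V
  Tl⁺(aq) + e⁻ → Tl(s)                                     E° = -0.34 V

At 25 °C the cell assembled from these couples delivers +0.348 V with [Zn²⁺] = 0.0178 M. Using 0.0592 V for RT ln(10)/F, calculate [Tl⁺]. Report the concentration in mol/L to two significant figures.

0.0017 M

Tl⁺/Tl is the cathode, Zn²⁺/Zn the anode: E°cell = +0.46 V, n = 2.
Overall reaction: 2 Tl⁺(aq) + Zn(s) → 2 Tl(s) + Zn²⁺(aq); Q = [Zn²⁺]^1/[Tl⁺]^2.
From E = E° − (0.0592/n) log Q: log Q = (E° − E)·n/0.0592 = (+0.46 − (+0.348))·2/0.0592 = 3.7838.
So 2·log[Tl⁺] = 1·log(0.0178) − log Q = -1.7496 − (3.7838) = -5.5334; log[Tl⁺] = -5.5334 / 2 = -2.7667; [Tl⁺] = 10^(-2.7667) ≈ 0.0017 M.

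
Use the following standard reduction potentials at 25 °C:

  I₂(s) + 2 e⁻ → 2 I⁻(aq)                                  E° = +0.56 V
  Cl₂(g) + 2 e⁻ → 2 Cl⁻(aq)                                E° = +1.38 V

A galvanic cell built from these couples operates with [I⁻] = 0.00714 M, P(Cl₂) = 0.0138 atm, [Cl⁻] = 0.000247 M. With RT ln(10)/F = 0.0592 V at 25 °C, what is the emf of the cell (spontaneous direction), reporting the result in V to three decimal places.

+0.851 V

Cl₂/Cl⁻ is the cathode (higher E°), I₂/I⁻ the anode: E°cell = +1.38 − (+0.56) = +0.82 V, n = 2.
Overall: Cl₂(g) + 2 I⁻(aq) → 2 Cl⁻(aq) + I₂(s)
Q = [Cl⁻]^2 / (P(Cl₂)·[I⁻]^2); log Q = -1.062.
E = E° − (0.0592/n) log Q = +0.82 − (0.0592/2)(-1.062) = +0.851 V.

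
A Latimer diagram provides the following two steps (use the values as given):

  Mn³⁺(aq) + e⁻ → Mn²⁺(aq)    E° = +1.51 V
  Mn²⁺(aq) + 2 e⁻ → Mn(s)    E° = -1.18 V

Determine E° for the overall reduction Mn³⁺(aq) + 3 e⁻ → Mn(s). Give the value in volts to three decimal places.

Adding the free-energy changes (−nFE°) of the two steps gives −n₃FE°₃ = −n₁FE°₁ − n₂FE°₂.
E°₃ = (1×+1.51 + 2×-1.18) / 3 = (-0.850) / 3 = -0.283 V.

-0.283 V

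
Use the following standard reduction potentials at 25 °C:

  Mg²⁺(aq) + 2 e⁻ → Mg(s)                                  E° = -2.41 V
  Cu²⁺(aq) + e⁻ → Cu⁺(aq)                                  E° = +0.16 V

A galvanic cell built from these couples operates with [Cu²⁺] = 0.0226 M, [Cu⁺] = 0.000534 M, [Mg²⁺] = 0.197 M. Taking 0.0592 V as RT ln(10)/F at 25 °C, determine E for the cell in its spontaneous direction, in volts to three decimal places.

+2.687 V

Cu²⁺/Cu⁺ is the cathode (higher E°), Mg²⁺/Mg the anode: E°cell = +0.16 − (-2.41) = +2.57 V, n = 2.
Overall: 2 Cu²⁺(aq) + Mg(s) → 2 Cu⁺(aq) + Mg²⁺(aq)
Q = [Cu⁺]^2·[Mg²⁺] / ([Cu²⁺]^2); log Q = -3.959.
E = E° − (0.0592/n) log Q = +2.57 − (0.0592/2)(-3.959) = +2.687 V.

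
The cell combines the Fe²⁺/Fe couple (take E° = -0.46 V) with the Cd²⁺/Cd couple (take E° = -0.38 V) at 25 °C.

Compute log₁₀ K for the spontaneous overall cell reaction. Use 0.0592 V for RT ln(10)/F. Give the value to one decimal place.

2.7

Cathode: Cd²⁺/Cd; anode: Fe²⁺/Fe. E°cell = +0.08 V, n = 2.
log K = nE°cell / 0.0592 = (2)(+0.08) / 0.0592 = 2.7.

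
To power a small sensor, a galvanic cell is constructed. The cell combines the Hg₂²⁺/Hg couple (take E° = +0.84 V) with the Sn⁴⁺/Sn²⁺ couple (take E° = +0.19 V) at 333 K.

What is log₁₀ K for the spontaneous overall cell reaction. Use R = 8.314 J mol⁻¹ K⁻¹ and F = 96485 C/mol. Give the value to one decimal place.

Cathode: Hg₂²⁺/Hg; anode: Sn⁴⁺/Sn²⁺. E°cell = (+0.84) − (+0.19) = +0.65 V, with n = 2.
ΔG° = −nFE° = −RT ln K, so ln K = nFE°/(RT) = (2)(96485)(+0.65) / ((8.314)(333)) = 45.305.
log₁₀ K = 45.305 / ln 10 = 19.7.

19.7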